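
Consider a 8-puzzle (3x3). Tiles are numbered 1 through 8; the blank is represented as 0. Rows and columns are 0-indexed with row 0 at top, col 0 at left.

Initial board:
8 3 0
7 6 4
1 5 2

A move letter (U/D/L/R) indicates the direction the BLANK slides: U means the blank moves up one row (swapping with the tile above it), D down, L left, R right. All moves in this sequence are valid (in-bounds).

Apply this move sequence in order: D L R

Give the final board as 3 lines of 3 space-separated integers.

After move 1 (D):
8 3 4
7 6 0
1 5 2

After move 2 (L):
8 3 4
7 0 6
1 5 2

After move 3 (R):
8 3 4
7 6 0
1 5 2

Answer: 8 3 4
7 6 0
1 5 2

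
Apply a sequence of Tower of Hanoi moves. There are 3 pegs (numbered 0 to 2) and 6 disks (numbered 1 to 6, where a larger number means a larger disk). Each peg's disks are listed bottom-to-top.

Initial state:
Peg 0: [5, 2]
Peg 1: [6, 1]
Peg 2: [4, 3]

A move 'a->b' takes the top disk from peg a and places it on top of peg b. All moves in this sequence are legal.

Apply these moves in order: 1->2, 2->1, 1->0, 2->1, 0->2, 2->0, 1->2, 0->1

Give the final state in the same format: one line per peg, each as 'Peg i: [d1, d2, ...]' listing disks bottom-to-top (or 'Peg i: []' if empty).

Answer: Peg 0: [5, 2]
Peg 1: [6, 1]
Peg 2: [4, 3]

Derivation:
After move 1 (1->2):
Peg 0: [5, 2]
Peg 1: [6]
Peg 2: [4, 3, 1]

After move 2 (2->1):
Peg 0: [5, 2]
Peg 1: [6, 1]
Peg 2: [4, 3]

After move 3 (1->0):
Peg 0: [5, 2, 1]
Peg 1: [6]
Peg 2: [4, 3]

After move 4 (2->1):
Peg 0: [5, 2, 1]
Peg 1: [6, 3]
Peg 2: [4]

After move 5 (0->2):
Peg 0: [5, 2]
Peg 1: [6, 3]
Peg 2: [4, 1]

After move 6 (2->0):
Peg 0: [5, 2, 1]
Peg 1: [6, 3]
Peg 2: [4]

After move 7 (1->2):
Peg 0: [5, 2, 1]
Peg 1: [6]
Peg 2: [4, 3]

After move 8 (0->1):
Peg 0: [5, 2]
Peg 1: [6, 1]
Peg 2: [4, 3]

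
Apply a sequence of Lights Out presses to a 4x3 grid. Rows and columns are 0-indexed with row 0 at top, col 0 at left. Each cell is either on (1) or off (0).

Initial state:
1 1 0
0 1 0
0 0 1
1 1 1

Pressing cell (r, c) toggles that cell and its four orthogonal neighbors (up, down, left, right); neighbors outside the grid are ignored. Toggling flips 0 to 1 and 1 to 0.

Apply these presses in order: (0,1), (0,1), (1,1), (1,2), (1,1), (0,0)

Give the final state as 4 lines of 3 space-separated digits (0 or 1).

After press 1 at (0,1):
0 0 1
0 0 0
0 0 1
1 1 1

After press 2 at (0,1):
1 1 0
0 1 0
0 0 1
1 1 1

After press 3 at (1,1):
1 0 0
1 0 1
0 1 1
1 1 1

After press 4 at (1,2):
1 0 1
1 1 0
0 1 0
1 1 1

After press 5 at (1,1):
1 1 1
0 0 1
0 0 0
1 1 1

After press 6 at (0,0):
0 0 1
1 0 1
0 0 0
1 1 1

Answer: 0 0 1
1 0 1
0 0 0
1 1 1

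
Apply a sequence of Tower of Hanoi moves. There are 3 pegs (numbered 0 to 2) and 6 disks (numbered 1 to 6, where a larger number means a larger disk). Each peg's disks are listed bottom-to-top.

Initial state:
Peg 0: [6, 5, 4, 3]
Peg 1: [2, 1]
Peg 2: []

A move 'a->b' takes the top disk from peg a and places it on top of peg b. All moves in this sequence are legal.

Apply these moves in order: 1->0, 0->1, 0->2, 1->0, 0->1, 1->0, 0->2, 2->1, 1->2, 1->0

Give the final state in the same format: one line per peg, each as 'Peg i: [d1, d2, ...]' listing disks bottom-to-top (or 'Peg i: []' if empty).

After move 1 (1->0):
Peg 0: [6, 5, 4, 3, 1]
Peg 1: [2]
Peg 2: []

After move 2 (0->1):
Peg 0: [6, 5, 4, 3]
Peg 1: [2, 1]
Peg 2: []

After move 3 (0->2):
Peg 0: [6, 5, 4]
Peg 1: [2, 1]
Peg 2: [3]

After move 4 (1->0):
Peg 0: [6, 5, 4, 1]
Peg 1: [2]
Peg 2: [3]

After move 5 (0->1):
Peg 0: [6, 5, 4]
Peg 1: [2, 1]
Peg 2: [3]

After move 6 (1->0):
Peg 0: [6, 5, 4, 1]
Peg 1: [2]
Peg 2: [3]

After move 7 (0->2):
Peg 0: [6, 5, 4]
Peg 1: [2]
Peg 2: [3, 1]

After move 8 (2->1):
Peg 0: [6, 5, 4]
Peg 1: [2, 1]
Peg 2: [3]

After move 9 (1->2):
Peg 0: [6, 5, 4]
Peg 1: [2]
Peg 2: [3, 1]

After move 10 (1->0):
Peg 0: [6, 5, 4, 2]
Peg 1: []
Peg 2: [3, 1]

Answer: Peg 0: [6, 5, 4, 2]
Peg 1: []
Peg 2: [3, 1]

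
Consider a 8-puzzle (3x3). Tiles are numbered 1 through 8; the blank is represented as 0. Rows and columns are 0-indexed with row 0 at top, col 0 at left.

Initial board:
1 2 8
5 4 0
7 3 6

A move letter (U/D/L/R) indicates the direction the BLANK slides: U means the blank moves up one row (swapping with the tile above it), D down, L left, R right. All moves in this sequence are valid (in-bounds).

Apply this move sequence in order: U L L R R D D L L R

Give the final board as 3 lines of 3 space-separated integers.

Answer: 1 2 8
5 4 6
7 0 3

Derivation:
After move 1 (U):
1 2 0
5 4 8
7 3 6

After move 2 (L):
1 0 2
5 4 8
7 3 6

After move 3 (L):
0 1 2
5 4 8
7 3 6

After move 4 (R):
1 0 2
5 4 8
7 3 6

After move 5 (R):
1 2 0
5 4 8
7 3 6

After move 6 (D):
1 2 8
5 4 0
7 3 6

After move 7 (D):
1 2 8
5 4 6
7 3 0

After move 8 (L):
1 2 8
5 4 6
7 0 3

After move 9 (L):
1 2 8
5 4 6
0 7 3

After move 10 (R):
1 2 8
5 4 6
7 0 3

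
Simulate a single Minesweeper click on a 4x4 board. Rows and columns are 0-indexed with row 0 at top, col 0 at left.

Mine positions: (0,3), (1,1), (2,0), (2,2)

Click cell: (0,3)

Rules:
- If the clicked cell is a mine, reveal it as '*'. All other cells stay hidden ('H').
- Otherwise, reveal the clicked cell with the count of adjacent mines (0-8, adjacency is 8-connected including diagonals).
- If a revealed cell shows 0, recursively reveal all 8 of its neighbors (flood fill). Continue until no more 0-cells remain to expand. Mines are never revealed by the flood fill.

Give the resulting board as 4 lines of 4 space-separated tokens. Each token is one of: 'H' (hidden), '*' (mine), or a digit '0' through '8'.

H H H *
H H H H
H H H H
H H H H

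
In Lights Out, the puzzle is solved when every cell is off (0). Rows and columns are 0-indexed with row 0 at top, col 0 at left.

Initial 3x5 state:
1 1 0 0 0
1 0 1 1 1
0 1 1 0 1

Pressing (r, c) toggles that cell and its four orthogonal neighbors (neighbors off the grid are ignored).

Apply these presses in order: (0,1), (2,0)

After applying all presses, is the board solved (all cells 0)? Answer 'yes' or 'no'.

After press 1 at (0,1):
0 0 1 0 0
1 1 1 1 1
0 1 1 0 1

After press 2 at (2,0):
0 0 1 0 0
0 1 1 1 1
1 0 1 0 1

Lights still on: 8

Answer: no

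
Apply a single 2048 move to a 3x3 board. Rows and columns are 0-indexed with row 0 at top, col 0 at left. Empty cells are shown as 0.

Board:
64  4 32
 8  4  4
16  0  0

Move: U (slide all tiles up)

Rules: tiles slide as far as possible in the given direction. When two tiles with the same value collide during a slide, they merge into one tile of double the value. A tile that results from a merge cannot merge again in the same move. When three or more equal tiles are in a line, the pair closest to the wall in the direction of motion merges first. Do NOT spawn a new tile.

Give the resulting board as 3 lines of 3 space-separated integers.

Answer: 64  8 32
 8  0  4
16  0  0

Derivation:
Slide up:
col 0: [64, 8, 16] -> [64, 8, 16]
col 1: [4, 4, 0] -> [8, 0, 0]
col 2: [32, 4, 0] -> [32, 4, 0]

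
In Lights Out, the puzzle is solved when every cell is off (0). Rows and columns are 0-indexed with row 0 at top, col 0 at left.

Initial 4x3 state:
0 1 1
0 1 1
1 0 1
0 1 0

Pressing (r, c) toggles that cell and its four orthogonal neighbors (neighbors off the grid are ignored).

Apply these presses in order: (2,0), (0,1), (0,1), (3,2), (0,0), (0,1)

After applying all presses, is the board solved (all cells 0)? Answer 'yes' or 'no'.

Answer: no

Derivation:
After press 1 at (2,0):
0 1 1
1 1 1
0 1 1
1 1 0

After press 2 at (0,1):
1 0 0
1 0 1
0 1 1
1 1 0

After press 3 at (0,1):
0 1 1
1 1 1
0 1 1
1 1 0

After press 4 at (3,2):
0 1 1
1 1 1
0 1 0
1 0 1

After press 5 at (0,0):
1 0 1
0 1 1
0 1 0
1 0 1

After press 6 at (0,1):
0 1 0
0 0 1
0 1 0
1 0 1

Lights still on: 5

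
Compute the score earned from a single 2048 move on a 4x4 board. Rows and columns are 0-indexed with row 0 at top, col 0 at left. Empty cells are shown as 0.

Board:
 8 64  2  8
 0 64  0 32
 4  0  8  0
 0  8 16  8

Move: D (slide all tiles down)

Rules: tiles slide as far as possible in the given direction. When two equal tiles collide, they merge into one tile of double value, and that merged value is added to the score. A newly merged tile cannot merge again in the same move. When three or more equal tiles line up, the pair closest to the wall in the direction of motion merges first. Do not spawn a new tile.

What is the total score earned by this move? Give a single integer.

Answer: 128

Derivation:
Slide down:
col 0: [8, 0, 4, 0] -> [0, 0, 8, 4]  score +0 (running 0)
col 1: [64, 64, 0, 8] -> [0, 0, 128, 8]  score +128 (running 128)
col 2: [2, 0, 8, 16] -> [0, 2, 8, 16]  score +0 (running 128)
col 3: [8, 32, 0, 8] -> [0, 8, 32, 8]  score +0 (running 128)
Board after move:
  0   0   0   0
  0   0   2   8
  8 128   8  32
  4   8  16   8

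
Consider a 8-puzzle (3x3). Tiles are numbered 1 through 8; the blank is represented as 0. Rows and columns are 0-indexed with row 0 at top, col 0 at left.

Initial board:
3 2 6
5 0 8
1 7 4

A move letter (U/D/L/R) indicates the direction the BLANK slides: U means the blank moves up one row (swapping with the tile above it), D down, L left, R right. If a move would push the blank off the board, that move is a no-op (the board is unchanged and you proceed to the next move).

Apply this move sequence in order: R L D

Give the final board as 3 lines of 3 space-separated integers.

Answer: 3 2 6
5 7 8
1 0 4

Derivation:
After move 1 (R):
3 2 6
5 8 0
1 7 4

After move 2 (L):
3 2 6
5 0 8
1 7 4

After move 3 (D):
3 2 6
5 7 8
1 0 4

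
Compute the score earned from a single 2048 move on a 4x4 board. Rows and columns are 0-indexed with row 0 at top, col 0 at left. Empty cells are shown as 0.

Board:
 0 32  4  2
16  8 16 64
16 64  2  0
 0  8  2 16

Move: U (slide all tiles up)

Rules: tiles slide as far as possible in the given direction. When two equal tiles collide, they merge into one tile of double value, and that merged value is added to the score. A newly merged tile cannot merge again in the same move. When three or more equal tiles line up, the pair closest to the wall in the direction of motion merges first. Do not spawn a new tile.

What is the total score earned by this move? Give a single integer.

Slide up:
col 0: [0, 16, 16, 0] -> [32, 0, 0, 0]  score +32 (running 32)
col 1: [32, 8, 64, 8] -> [32, 8, 64, 8]  score +0 (running 32)
col 2: [4, 16, 2, 2] -> [4, 16, 4, 0]  score +4 (running 36)
col 3: [2, 64, 0, 16] -> [2, 64, 16, 0]  score +0 (running 36)
Board after move:
32 32  4  2
 0  8 16 64
 0 64  4 16
 0  8  0  0

Answer: 36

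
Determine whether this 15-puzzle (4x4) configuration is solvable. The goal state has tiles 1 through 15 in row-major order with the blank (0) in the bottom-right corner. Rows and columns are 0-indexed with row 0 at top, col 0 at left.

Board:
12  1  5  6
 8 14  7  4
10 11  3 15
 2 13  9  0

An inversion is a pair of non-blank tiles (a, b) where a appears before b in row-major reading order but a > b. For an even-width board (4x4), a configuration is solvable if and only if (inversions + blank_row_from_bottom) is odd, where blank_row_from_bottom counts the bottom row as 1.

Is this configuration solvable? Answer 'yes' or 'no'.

Inversions: 45
Blank is in row 3 (0-indexed from top), which is row 1 counting from the bottom (bottom = 1).
45 + 1 = 46, which is even, so the puzzle is not solvable.

Answer: no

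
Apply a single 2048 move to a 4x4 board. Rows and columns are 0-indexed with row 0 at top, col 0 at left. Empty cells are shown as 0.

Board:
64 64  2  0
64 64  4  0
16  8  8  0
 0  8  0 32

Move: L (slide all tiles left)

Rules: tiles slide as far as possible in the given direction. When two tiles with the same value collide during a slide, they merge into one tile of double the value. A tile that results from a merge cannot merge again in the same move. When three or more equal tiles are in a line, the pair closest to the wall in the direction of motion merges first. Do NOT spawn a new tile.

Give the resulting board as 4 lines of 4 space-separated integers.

Answer: 128   2   0   0
128   4   0   0
 16  16   0   0
  8  32   0   0

Derivation:
Slide left:
row 0: [64, 64, 2, 0] -> [128, 2, 0, 0]
row 1: [64, 64, 4, 0] -> [128, 4, 0, 0]
row 2: [16, 8, 8, 0] -> [16, 16, 0, 0]
row 3: [0, 8, 0, 32] -> [8, 32, 0, 0]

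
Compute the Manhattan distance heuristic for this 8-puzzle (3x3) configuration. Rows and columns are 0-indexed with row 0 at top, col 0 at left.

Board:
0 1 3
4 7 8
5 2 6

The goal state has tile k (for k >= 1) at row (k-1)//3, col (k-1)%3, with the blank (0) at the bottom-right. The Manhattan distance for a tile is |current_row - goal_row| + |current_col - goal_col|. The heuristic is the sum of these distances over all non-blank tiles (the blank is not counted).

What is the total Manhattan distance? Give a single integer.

Answer: 10

Derivation:
Tile 1: at (0,1), goal (0,0), distance |0-0|+|1-0| = 1
Tile 3: at (0,2), goal (0,2), distance |0-0|+|2-2| = 0
Tile 4: at (1,0), goal (1,0), distance |1-1|+|0-0| = 0
Tile 7: at (1,1), goal (2,0), distance |1-2|+|1-0| = 2
Tile 8: at (1,2), goal (2,1), distance |1-2|+|2-1| = 2
Tile 5: at (2,0), goal (1,1), distance |2-1|+|0-1| = 2
Tile 2: at (2,1), goal (0,1), distance |2-0|+|1-1| = 2
Tile 6: at (2,2), goal (1,2), distance |2-1|+|2-2| = 1
Sum: 1 + 0 + 0 + 2 + 2 + 2 + 2 + 1 = 10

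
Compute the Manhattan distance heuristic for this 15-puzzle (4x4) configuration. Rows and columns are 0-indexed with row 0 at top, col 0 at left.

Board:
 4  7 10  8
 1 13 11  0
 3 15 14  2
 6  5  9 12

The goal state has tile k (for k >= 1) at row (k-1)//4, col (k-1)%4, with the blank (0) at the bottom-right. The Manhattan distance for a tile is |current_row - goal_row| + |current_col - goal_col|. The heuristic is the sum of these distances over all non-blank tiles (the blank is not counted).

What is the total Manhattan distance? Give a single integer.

Answer: 36

Derivation:
Tile 4: (0,0)->(0,3) = 3
Tile 7: (0,1)->(1,2) = 2
Tile 10: (0,2)->(2,1) = 3
Tile 8: (0,3)->(1,3) = 1
Tile 1: (1,0)->(0,0) = 1
Tile 13: (1,1)->(3,0) = 3
Tile 11: (1,2)->(2,2) = 1
Tile 3: (2,0)->(0,2) = 4
Tile 15: (2,1)->(3,2) = 2
Tile 14: (2,2)->(3,1) = 2
Tile 2: (2,3)->(0,1) = 4
Tile 6: (3,0)->(1,1) = 3
Tile 5: (3,1)->(1,0) = 3
Tile 9: (3,2)->(2,0) = 3
Tile 12: (3,3)->(2,3) = 1
Sum: 3 + 2 + 3 + 1 + 1 + 3 + 1 + 4 + 2 + 2 + 4 + 3 + 3 + 3 + 1 = 36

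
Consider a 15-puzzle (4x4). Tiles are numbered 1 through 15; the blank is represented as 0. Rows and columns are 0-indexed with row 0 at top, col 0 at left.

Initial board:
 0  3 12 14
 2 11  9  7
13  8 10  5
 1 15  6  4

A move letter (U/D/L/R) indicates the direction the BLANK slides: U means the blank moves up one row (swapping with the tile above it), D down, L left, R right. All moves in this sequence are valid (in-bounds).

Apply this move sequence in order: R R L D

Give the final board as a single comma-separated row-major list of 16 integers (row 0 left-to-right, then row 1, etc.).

Answer: 3, 11, 12, 14, 2, 0, 9, 7, 13, 8, 10, 5, 1, 15, 6, 4

Derivation:
After move 1 (R):
 3  0 12 14
 2 11  9  7
13  8 10  5
 1 15  6  4

After move 2 (R):
 3 12  0 14
 2 11  9  7
13  8 10  5
 1 15  6  4

After move 3 (L):
 3  0 12 14
 2 11  9  7
13  8 10  5
 1 15  6  4

After move 4 (D):
 3 11 12 14
 2  0  9  7
13  8 10  5
 1 15  6  4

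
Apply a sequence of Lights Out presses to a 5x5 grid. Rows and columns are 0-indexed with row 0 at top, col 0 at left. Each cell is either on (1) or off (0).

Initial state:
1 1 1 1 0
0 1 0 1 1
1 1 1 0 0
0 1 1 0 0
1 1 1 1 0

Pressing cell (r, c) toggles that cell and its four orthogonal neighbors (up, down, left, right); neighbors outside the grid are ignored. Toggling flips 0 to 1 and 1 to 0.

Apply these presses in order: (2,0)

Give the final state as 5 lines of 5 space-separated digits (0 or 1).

After press 1 at (2,0):
1 1 1 1 0
1 1 0 1 1
0 0 1 0 0
1 1 1 0 0
1 1 1 1 0

Answer: 1 1 1 1 0
1 1 0 1 1
0 0 1 0 0
1 1 1 0 0
1 1 1 1 0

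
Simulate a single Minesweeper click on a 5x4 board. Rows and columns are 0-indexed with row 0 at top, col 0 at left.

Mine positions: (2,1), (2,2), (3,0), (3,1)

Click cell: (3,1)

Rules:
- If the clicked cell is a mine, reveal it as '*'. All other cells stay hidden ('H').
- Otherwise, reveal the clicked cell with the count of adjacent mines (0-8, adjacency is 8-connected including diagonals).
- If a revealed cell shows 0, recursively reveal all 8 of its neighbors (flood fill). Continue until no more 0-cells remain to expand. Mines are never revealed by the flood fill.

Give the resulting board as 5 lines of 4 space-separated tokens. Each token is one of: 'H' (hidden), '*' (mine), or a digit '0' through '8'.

H H H H
H H H H
H H H H
H * H H
H H H H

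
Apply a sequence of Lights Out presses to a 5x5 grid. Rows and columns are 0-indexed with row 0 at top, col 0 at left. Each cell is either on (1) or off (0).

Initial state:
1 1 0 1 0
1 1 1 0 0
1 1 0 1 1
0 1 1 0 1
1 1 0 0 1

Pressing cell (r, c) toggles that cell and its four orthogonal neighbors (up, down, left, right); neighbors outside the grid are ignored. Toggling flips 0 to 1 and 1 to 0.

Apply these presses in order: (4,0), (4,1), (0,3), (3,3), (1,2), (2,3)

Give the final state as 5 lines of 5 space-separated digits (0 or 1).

Answer: 1 1 0 0 1
1 0 0 1 0
1 1 0 1 0
1 0 0 0 0
1 1 1 1 1

Derivation:
After press 1 at (4,0):
1 1 0 1 0
1 1 1 0 0
1 1 0 1 1
1 1 1 0 1
0 0 0 0 1

After press 2 at (4,1):
1 1 0 1 0
1 1 1 0 0
1 1 0 1 1
1 0 1 0 1
1 1 1 0 1

After press 3 at (0,3):
1 1 1 0 1
1 1 1 1 0
1 1 0 1 1
1 0 1 0 1
1 1 1 0 1

After press 4 at (3,3):
1 1 1 0 1
1 1 1 1 0
1 1 0 0 1
1 0 0 1 0
1 1 1 1 1

After press 5 at (1,2):
1 1 0 0 1
1 0 0 0 0
1 1 1 0 1
1 0 0 1 0
1 1 1 1 1

After press 6 at (2,3):
1 1 0 0 1
1 0 0 1 0
1 1 0 1 0
1 0 0 0 0
1 1 1 1 1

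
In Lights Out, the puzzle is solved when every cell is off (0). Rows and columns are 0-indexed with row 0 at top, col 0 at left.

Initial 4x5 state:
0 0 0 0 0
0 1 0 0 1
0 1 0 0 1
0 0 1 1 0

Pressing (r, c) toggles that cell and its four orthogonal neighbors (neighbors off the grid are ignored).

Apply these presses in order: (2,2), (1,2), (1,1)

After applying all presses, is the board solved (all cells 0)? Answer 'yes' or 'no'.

Answer: no

Derivation:
After press 1 at (2,2):
0 0 0 0 0
0 1 1 0 1
0 0 1 1 1
0 0 0 1 0

After press 2 at (1,2):
0 0 1 0 0
0 0 0 1 1
0 0 0 1 1
0 0 0 1 0

After press 3 at (1,1):
0 1 1 0 0
1 1 1 1 1
0 1 0 1 1
0 0 0 1 0

Lights still on: 11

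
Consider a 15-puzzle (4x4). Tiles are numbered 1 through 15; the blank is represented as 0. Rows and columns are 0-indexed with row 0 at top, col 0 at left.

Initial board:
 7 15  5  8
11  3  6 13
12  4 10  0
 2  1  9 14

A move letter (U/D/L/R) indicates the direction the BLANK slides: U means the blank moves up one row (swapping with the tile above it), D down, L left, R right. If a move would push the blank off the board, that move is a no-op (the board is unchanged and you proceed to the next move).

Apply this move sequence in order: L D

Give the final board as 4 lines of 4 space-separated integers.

After move 1 (L):
 7 15  5  8
11  3  6 13
12  4  0 10
 2  1  9 14

After move 2 (D):
 7 15  5  8
11  3  6 13
12  4  9 10
 2  1  0 14

Answer:  7 15  5  8
11  3  6 13
12  4  9 10
 2  1  0 14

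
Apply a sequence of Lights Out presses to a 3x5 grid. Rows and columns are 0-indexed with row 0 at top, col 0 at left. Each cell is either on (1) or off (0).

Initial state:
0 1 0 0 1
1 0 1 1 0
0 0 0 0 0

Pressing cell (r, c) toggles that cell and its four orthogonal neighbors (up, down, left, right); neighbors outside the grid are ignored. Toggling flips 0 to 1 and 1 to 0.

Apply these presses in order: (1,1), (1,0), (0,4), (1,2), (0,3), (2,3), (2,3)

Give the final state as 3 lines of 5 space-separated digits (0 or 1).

Answer: 1 0 0 0 1
1 1 1 1 1
1 1 1 0 0

Derivation:
After press 1 at (1,1):
0 0 0 0 1
0 1 0 1 0
0 1 0 0 0

After press 2 at (1,0):
1 0 0 0 1
1 0 0 1 0
1 1 0 0 0

After press 3 at (0,4):
1 0 0 1 0
1 0 0 1 1
1 1 0 0 0

After press 4 at (1,2):
1 0 1 1 0
1 1 1 0 1
1 1 1 0 0

After press 5 at (0,3):
1 0 0 0 1
1 1 1 1 1
1 1 1 0 0

After press 6 at (2,3):
1 0 0 0 1
1 1 1 0 1
1 1 0 1 1

After press 7 at (2,3):
1 0 0 0 1
1 1 1 1 1
1 1 1 0 0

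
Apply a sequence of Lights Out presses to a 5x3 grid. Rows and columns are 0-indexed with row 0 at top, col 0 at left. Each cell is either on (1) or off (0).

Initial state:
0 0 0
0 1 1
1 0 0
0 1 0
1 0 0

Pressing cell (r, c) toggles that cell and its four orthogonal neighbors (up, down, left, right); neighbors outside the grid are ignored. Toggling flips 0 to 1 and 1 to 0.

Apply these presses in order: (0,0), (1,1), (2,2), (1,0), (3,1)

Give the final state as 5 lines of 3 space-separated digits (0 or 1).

Answer: 0 0 0
1 1 1
0 1 1
1 0 0
1 1 0

Derivation:
After press 1 at (0,0):
1 1 0
1 1 1
1 0 0
0 1 0
1 0 0

After press 2 at (1,1):
1 0 0
0 0 0
1 1 0
0 1 0
1 0 0

After press 3 at (2,2):
1 0 0
0 0 1
1 0 1
0 1 1
1 0 0

After press 4 at (1,0):
0 0 0
1 1 1
0 0 1
0 1 1
1 0 0

After press 5 at (3,1):
0 0 0
1 1 1
0 1 1
1 0 0
1 1 0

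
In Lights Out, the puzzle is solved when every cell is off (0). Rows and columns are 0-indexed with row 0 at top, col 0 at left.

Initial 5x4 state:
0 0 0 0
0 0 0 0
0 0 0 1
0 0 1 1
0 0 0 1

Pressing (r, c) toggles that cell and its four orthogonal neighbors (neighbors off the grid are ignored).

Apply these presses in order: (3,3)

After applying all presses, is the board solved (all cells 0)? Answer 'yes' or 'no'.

After press 1 at (3,3):
0 0 0 0
0 0 0 0
0 0 0 0
0 0 0 0
0 0 0 0

Lights still on: 0

Answer: yes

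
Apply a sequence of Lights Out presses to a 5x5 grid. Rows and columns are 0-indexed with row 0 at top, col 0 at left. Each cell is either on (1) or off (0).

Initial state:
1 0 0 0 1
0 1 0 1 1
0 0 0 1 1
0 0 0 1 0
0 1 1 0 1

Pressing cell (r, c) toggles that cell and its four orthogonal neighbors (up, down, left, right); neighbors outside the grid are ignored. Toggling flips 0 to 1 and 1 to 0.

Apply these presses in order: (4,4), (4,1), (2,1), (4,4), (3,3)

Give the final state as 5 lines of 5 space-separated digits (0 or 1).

After press 1 at (4,4):
1 0 0 0 1
0 1 0 1 1
0 0 0 1 1
0 0 0 1 1
0 1 1 1 0

After press 2 at (4,1):
1 0 0 0 1
0 1 0 1 1
0 0 0 1 1
0 1 0 1 1
1 0 0 1 0

After press 3 at (2,1):
1 0 0 0 1
0 0 0 1 1
1 1 1 1 1
0 0 0 1 1
1 0 0 1 0

After press 4 at (4,4):
1 0 0 0 1
0 0 0 1 1
1 1 1 1 1
0 0 0 1 0
1 0 0 0 1

After press 5 at (3,3):
1 0 0 0 1
0 0 0 1 1
1 1 1 0 1
0 0 1 0 1
1 0 0 1 1

Answer: 1 0 0 0 1
0 0 0 1 1
1 1 1 0 1
0 0 1 0 1
1 0 0 1 1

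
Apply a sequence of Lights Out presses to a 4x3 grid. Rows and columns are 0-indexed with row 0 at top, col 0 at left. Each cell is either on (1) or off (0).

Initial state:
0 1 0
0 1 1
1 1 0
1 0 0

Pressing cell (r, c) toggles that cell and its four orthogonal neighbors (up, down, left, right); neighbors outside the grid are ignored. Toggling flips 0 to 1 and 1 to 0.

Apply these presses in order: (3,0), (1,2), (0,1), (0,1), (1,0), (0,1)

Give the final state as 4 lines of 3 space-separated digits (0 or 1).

After press 1 at (3,0):
0 1 0
0 1 1
0 1 0
0 1 0

After press 2 at (1,2):
0 1 1
0 0 0
0 1 1
0 1 0

After press 3 at (0,1):
1 0 0
0 1 0
0 1 1
0 1 0

After press 4 at (0,1):
0 1 1
0 0 0
0 1 1
0 1 0

After press 5 at (1,0):
1 1 1
1 1 0
1 1 1
0 1 0

After press 6 at (0,1):
0 0 0
1 0 0
1 1 1
0 1 0

Answer: 0 0 0
1 0 0
1 1 1
0 1 0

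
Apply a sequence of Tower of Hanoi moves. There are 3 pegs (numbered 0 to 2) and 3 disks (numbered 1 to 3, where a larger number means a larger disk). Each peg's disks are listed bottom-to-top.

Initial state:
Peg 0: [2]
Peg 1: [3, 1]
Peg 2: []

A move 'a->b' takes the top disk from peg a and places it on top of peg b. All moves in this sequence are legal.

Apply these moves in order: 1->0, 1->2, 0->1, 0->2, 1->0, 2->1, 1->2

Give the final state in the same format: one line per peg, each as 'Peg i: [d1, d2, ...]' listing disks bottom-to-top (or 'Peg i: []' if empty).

Answer: Peg 0: [1]
Peg 1: []
Peg 2: [3, 2]

Derivation:
After move 1 (1->0):
Peg 0: [2, 1]
Peg 1: [3]
Peg 2: []

After move 2 (1->2):
Peg 0: [2, 1]
Peg 1: []
Peg 2: [3]

After move 3 (0->1):
Peg 0: [2]
Peg 1: [1]
Peg 2: [3]

After move 4 (0->2):
Peg 0: []
Peg 1: [1]
Peg 2: [3, 2]

After move 5 (1->0):
Peg 0: [1]
Peg 1: []
Peg 2: [3, 2]

After move 6 (2->1):
Peg 0: [1]
Peg 1: [2]
Peg 2: [3]

After move 7 (1->2):
Peg 0: [1]
Peg 1: []
Peg 2: [3, 2]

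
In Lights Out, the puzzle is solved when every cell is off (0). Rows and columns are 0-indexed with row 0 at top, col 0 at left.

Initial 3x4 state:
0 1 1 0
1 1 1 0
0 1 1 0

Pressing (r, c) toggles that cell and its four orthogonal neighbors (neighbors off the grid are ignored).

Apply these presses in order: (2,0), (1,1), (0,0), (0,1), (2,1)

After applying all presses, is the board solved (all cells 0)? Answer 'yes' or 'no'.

After press 1 at (2,0):
0 1 1 0
0 1 1 0
1 0 1 0

After press 2 at (1,1):
0 0 1 0
1 0 0 0
1 1 1 0

After press 3 at (0,0):
1 1 1 0
0 0 0 0
1 1 1 0

After press 4 at (0,1):
0 0 0 0
0 1 0 0
1 1 1 0

After press 5 at (2,1):
0 0 0 0
0 0 0 0
0 0 0 0

Lights still on: 0

Answer: yes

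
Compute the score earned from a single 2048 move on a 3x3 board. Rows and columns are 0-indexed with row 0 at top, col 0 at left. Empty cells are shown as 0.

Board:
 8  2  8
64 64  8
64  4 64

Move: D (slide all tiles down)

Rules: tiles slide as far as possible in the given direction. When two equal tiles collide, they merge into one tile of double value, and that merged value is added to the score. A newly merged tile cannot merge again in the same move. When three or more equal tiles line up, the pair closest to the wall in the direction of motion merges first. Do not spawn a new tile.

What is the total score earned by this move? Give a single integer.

Answer: 144

Derivation:
Slide down:
col 0: [8, 64, 64] -> [0, 8, 128]  score +128 (running 128)
col 1: [2, 64, 4] -> [2, 64, 4]  score +0 (running 128)
col 2: [8, 8, 64] -> [0, 16, 64]  score +16 (running 144)
Board after move:
  0   2   0
  8  64  16
128   4  64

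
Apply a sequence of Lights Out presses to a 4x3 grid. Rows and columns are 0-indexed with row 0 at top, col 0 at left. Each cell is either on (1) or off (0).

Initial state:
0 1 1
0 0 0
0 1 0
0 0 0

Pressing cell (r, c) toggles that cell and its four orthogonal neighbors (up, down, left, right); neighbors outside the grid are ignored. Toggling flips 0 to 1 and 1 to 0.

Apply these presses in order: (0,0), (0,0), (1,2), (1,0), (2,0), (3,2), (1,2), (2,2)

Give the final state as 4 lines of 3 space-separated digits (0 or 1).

Answer: 1 1 1
0 1 1
0 1 0
1 1 0

Derivation:
After press 1 at (0,0):
1 0 1
1 0 0
0 1 0
0 0 0

After press 2 at (0,0):
0 1 1
0 0 0
0 1 0
0 0 0

After press 3 at (1,2):
0 1 0
0 1 1
0 1 1
0 0 0

After press 4 at (1,0):
1 1 0
1 0 1
1 1 1
0 0 0

After press 5 at (2,0):
1 1 0
0 0 1
0 0 1
1 0 0

After press 6 at (3,2):
1 1 0
0 0 1
0 0 0
1 1 1

After press 7 at (1,2):
1 1 1
0 1 0
0 0 1
1 1 1

After press 8 at (2,2):
1 1 1
0 1 1
0 1 0
1 1 0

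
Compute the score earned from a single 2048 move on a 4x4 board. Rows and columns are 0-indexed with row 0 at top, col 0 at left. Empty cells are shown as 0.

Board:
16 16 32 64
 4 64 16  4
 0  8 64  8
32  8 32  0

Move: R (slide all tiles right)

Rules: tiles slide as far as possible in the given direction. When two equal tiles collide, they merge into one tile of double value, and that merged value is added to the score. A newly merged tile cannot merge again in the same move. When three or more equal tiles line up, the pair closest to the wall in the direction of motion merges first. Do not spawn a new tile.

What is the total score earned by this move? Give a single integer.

Slide right:
row 0: [16, 16, 32, 64] -> [0, 32, 32, 64]  score +32 (running 32)
row 1: [4, 64, 16, 4] -> [4, 64, 16, 4]  score +0 (running 32)
row 2: [0, 8, 64, 8] -> [0, 8, 64, 8]  score +0 (running 32)
row 3: [32, 8, 32, 0] -> [0, 32, 8, 32]  score +0 (running 32)
Board after move:
 0 32 32 64
 4 64 16  4
 0  8 64  8
 0 32  8 32

Answer: 32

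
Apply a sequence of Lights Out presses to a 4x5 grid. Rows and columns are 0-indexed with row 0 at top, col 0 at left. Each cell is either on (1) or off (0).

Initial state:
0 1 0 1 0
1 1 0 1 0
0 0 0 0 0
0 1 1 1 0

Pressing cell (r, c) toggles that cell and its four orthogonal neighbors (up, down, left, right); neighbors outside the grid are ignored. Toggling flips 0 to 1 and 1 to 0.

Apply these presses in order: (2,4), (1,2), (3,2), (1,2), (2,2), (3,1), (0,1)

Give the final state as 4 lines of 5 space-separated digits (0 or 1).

Answer: 1 0 1 1 0
1 0 1 1 1
0 0 0 0 1
1 1 0 0 1

Derivation:
After press 1 at (2,4):
0 1 0 1 0
1 1 0 1 1
0 0 0 1 1
0 1 1 1 1

After press 2 at (1,2):
0 1 1 1 0
1 0 1 0 1
0 0 1 1 1
0 1 1 1 1

After press 3 at (3,2):
0 1 1 1 0
1 0 1 0 1
0 0 0 1 1
0 0 0 0 1

After press 4 at (1,2):
0 1 0 1 0
1 1 0 1 1
0 0 1 1 1
0 0 0 0 1

After press 5 at (2,2):
0 1 0 1 0
1 1 1 1 1
0 1 0 0 1
0 0 1 0 1

After press 6 at (3,1):
0 1 0 1 0
1 1 1 1 1
0 0 0 0 1
1 1 0 0 1

After press 7 at (0,1):
1 0 1 1 0
1 0 1 1 1
0 0 0 0 1
1 1 0 0 1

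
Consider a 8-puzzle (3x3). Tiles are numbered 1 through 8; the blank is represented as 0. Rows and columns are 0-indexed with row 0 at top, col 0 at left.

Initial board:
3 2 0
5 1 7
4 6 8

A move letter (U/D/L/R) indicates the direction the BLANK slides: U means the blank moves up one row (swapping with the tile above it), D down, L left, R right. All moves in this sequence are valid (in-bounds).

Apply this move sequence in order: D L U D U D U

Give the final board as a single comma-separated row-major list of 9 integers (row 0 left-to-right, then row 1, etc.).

Answer: 3, 0, 7, 5, 2, 1, 4, 6, 8

Derivation:
After move 1 (D):
3 2 7
5 1 0
4 6 8

After move 2 (L):
3 2 7
5 0 1
4 6 8

After move 3 (U):
3 0 7
5 2 1
4 6 8

After move 4 (D):
3 2 7
5 0 1
4 6 8

After move 5 (U):
3 0 7
5 2 1
4 6 8

After move 6 (D):
3 2 7
5 0 1
4 6 8

After move 7 (U):
3 0 7
5 2 1
4 6 8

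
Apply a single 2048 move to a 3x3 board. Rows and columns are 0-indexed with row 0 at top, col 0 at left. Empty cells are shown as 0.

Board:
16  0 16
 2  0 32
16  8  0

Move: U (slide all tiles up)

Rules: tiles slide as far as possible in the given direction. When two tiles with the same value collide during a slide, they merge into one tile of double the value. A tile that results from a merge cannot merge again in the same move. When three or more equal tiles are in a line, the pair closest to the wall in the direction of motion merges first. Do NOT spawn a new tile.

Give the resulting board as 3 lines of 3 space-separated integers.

Answer: 16  8 16
 2  0 32
16  0  0

Derivation:
Slide up:
col 0: [16, 2, 16] -> [16, 2, 16]
col 1: [0, 0, 8] -> [8, 0, 0]
col 2: [16, 32, 0] -> [16, 32, 0]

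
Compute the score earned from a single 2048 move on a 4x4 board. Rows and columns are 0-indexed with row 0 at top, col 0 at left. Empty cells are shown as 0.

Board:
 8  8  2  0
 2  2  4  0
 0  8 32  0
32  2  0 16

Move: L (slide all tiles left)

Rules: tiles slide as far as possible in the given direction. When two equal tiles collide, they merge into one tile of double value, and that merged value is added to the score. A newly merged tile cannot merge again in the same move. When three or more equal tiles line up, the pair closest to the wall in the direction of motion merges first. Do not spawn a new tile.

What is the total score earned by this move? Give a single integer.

Slide left:
row 0: [8, 8, 2, 0] -> [16, 2, 0, 0]  score +16 (running 16)
row 1: [2, 2, 4, 0] -> [4, 4, 0, 0]  score +4 (running 20)
row 2: [0, 8, 32, 0] -> [8, 32, 0, 0]  score +0 (running 20)
row 3: [32, 2, 0, 16] -> [32, 2, 16, 0]  score +0 (running 20)
Board after move:
16  2  0  0
 4  4  0  0
 8 32  0  0
32  2 16  0

Answer: 20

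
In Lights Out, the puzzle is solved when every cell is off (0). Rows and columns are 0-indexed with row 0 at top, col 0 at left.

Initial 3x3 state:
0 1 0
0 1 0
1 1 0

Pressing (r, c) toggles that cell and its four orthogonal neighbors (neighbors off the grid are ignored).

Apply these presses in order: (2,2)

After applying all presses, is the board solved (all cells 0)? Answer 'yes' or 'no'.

Answer: no

Derivation:
After press 1 at (2,2):
0 1 0
0 1 1
1 0 1

Lights still on: 5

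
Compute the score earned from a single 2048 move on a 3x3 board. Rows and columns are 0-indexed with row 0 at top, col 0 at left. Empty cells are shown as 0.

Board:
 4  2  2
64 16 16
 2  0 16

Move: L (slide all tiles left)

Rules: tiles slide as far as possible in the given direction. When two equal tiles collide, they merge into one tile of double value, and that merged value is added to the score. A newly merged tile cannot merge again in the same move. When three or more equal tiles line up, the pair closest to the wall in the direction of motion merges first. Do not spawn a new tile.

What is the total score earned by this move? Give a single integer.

Slide left:
row 0: [4, 2, 2] -> [4, 4, 0]  score +4 (running 4)
row 1: [64, 16, 16] -> [64, 32, 0]  score +32 (running 36)
row 2: [2, 0, 16] -> [2, 16, 0]  score +0 (running 36)
Board after move:
 4  4  0
64 32  0
 2 16  0

Answer: 36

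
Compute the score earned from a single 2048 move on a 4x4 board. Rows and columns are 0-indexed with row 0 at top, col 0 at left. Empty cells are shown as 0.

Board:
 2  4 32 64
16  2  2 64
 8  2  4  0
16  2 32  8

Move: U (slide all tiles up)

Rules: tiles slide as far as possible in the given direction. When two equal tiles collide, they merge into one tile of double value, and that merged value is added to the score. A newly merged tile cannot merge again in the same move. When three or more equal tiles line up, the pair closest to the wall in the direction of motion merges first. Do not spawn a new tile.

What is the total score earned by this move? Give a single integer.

Answer: 132

Derivation:
Slide up:
col 0: [2, 16, 8, 16] -> [2, 16, 8, 16]  score +0 (running 0)
col 1: [4, 2, 2, 2] -> [4, 4, 2, 0]  score +4 (running 4)
col 2: [32, 2, 4, 32] -> [32, 2, 4, 32]  score +0 (running 4)
col 3: [64, 64, 0, 8] -> [128, 8, 0, 0]  score +128 (running 132)
Board after move:
  2   4  32 128
 16   4   2   8
  8   2   4   0
 16   0  32   0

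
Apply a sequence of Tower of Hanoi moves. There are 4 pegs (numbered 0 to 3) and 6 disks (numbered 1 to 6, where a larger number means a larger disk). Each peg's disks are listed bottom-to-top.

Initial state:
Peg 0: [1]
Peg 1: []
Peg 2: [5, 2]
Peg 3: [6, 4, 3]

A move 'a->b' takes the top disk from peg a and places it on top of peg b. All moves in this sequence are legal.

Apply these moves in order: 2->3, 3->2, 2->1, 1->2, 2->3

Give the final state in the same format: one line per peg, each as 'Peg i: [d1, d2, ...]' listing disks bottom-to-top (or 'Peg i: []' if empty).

After move 1 (2->3):
Peg 0: [1]
Peg 1: []
Peg 2: [5]
Peg 3: [6, 4, 3, 2]

After move 2 (3->2):
Peg 0: [1]
Peg 1: []
Peg 2: [5, 2]
Peg 3: [6, 4, 3]

After move 3 (2->1):
Peg 0: [1]
Peg 1: [2]
Peg 2: [5]
Peg 3: [6, 4, 3]

After move 4 (1->2):
Peg 0: [1]
Peg 1: []
Peg 2: [5, 2]
Peg 3: [6, 4, 3]

After move 5 (2->3):
Peg 0: [1]
Peg 1: []
Peg 2: [5]
Peg 3: [6, 4, 3, 2]

Answer: Peg 0: [1]
Peg 1: []
Peg 2: [5]
Peg 3: [6, 4, 3, 2]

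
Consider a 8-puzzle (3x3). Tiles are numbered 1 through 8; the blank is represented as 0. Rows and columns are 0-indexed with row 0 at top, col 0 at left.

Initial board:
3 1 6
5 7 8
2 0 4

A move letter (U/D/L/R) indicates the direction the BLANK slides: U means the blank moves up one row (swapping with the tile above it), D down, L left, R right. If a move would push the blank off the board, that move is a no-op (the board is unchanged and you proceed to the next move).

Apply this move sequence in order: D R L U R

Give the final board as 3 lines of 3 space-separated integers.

Answer: 3 1 6
5 8 0
2 7 4

Derivation:
After move 1 (D):
3 1 6
5 7 8
2 0 4

After move 2 (R):
3 1 6
5 7 8
2 4 0

After move 3 (L):
3 1 6
5 7 8
2 0 4

After move 4 (U):
3 1 6
5 0 8
2 7 4

After move 5 (R):
3 1 6
5 8 0
2 7 4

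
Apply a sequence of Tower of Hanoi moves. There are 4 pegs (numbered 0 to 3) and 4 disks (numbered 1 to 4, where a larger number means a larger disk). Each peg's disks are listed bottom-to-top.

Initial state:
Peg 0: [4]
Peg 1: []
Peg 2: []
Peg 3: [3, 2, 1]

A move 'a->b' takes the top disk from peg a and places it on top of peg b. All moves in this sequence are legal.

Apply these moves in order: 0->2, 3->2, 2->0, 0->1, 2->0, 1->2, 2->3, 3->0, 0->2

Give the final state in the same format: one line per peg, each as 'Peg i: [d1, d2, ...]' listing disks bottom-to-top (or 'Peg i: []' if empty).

After move 1 (0->2):
Peg 0: []
Peg 1: []
Peg 2: [4]
Peg 3: [3, 2, 1]

After move 2 (3->2):
Peg 0: []
Peg 1: []
Peg 2: [4, 1]
Peg 3: [3, 2]

After move 3 (2->0):
Peg 0: [1]
Peg 1: []
Peg 2: [4]
Peg 3: [3, 2]

After move 4 (0->1):
Peg 0: []
Peg 1: [1]
Peg 2: [4]
Peg 3: [3, 2]

After move 5 (2->0):
Peg 0: [4]
Peg 1: [1]
Peg 2: []
Peg 3: [3, 2]

After move 6 (1->2):
Peg 0: [4]
Peg 1: []
Peg 2: [1]
Peg 3: [3, 2]

After move 7 (2->3):
Peg 0: [4]
Peg 1: []
Peg 2: []
Peg 3: [3, 2, 1]

After move 8 (3->0):
Peg 0: [4, 1]
Peg 1: []
Peg 2: []
Peg 3: [3, 2]

After move 9 (0->2):
Peg 0: [4]
Peg 1: []
Peg 2: [1]
Peg 3: [3, 2]

Answer: Peg 0: [4]
Peg 1: []
Peg 2: [1]
Peg 3: [3, 2]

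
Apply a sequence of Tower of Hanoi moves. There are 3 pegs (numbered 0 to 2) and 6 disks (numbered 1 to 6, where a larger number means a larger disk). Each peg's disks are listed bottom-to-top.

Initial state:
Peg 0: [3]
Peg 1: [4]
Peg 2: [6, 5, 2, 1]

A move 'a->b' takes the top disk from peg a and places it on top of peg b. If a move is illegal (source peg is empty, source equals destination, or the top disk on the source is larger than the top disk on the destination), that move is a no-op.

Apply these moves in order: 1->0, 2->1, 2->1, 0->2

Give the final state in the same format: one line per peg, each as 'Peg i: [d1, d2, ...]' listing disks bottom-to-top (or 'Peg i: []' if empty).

After move 1 (1->0):
Peg 0: [3]
Peg 1: [4]
Peg 2: [6, 5, 2, 1]

After move 2 (2->1):
Peg 0: [3]
Peg 1: [4, 1]
Peg 2: [6, 5, 2]

After move 3 (2->1):
Peg 0: [3]
Peg 1: [4, 1]
Peg 2: [6, 5, 2]

After move 4 (0->2):
Peg 0: [3]
Peg 1: [4, 1]
Peg 2: [6, 5, 2]

Answer: Peg 0: [3]
Peg 1: [4, 1]
Peg 2: [6, 5, 2]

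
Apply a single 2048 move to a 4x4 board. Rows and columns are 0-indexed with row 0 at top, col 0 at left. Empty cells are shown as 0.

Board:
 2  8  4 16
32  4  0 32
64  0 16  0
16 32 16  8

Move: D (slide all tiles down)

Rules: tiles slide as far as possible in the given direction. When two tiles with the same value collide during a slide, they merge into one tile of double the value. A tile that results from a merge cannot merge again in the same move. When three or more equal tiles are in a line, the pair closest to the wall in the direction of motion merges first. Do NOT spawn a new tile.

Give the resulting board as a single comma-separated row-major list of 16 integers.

Answer: 2, 0, 0, 0, 32, 8, 0, 16, 64, 4, 4, 32, 16, 32, 32, 8

Derivation:
Slide down:
col 0: [2, 32, 64, 16] -> [2, 32, 64, 16]
col 1: [8, 4, 0, 32] -> [0, 8, 4, 32]
col 2: [4, 0, 16, 16] -> [0, 0, 4, 32]
col 3: [16, 32, 0, 8] -> [0, 16, 32, 8]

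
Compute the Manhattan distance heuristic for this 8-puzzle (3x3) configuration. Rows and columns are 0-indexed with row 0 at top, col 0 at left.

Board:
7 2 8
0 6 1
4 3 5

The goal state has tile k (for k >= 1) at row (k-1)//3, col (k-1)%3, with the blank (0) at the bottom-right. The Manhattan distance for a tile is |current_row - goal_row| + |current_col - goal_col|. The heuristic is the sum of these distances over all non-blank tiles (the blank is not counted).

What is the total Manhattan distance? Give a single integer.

Answer: 15

Derivation:
Tile 7: (0,0)->(2,0) = 2
Tile 2: (0,1)->(0,1) = 0
Tile 8: (0,2)->(2,1) = 3
Tile 6: (1,1)->(1,2) = 1
Tile 1: (1,2)->(0,0) = 3
Tile 4: (2,0)->(1,0) = 1
Tile 3: (2,1)->(0,2) = 3
Tile 5: (2,2)->(1,1) = 2
Sum: 2 + 0 + 3 + 1 + 3 + 1 + 3 + 2 = 15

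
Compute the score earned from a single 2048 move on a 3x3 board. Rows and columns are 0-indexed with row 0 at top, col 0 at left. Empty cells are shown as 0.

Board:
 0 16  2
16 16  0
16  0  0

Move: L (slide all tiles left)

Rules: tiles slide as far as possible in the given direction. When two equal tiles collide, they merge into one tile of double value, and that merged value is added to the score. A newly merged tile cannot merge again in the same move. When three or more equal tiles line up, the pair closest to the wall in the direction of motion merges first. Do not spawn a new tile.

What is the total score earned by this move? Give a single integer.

Answer: 32

Derivation:
Slide left:
row 0: [0, 16, 2] -> [16, 2, 0]  score +0 (running 0)
row 1: [16, 16, 0] -> [32, 0, 0]  score +32 (running 32)
row 2: [16, 0, 0] -> [16, 0, 0]  score +0 (running 32)
Board after move:
16  2  0
32  0  0
16  0  0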